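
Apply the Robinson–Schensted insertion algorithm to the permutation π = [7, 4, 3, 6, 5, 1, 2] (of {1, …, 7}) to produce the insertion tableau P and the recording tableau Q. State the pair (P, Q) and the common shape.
P = [1, 2] / [3, 5] / [4, 6] / [7];  Q = [1, 4] / [2, 5] / [3, 7] / [6];  common shape = (2, 2, 2, 1)

Row-insert the values π_1, π_2, … into P one at a time, bumping the leftmost entry strictly greater than the inserted value down to the next row. The recording tableau Q records, in position (i, j), the step at which that cell was added to P.
  Insert 7 (step 1): P = [7];  Q = [1]
  Insert 4 (step 2): P = [4] / [7];  Q = [1] / [2]
  Insert 3 (step 3): P = [3] / [4] / [7];  Q = [1] / [2] / [3]
  Insert 6 (step 4): P = [3, 6] / [4] / [7];  Q = [1, 4] / [2] / [3]
  Insert 5 (step 5): P = [3, 5] / [4, 6] / [7];  Q = [1, 4] / [2, 5] / [3]
  Insert 1 (step 6): P = [1, 5] / [3, 6] / [4] / [7];  Q = [1, 4] / [2, 5] / [3] / [6]
  Insert 2 (step 7): P = [1, 2] / [3, 5] / [4, 6] / [7];  Q = [1, 4] / [2, 5] / [3, 7] / [6]
Final shape: (2, 2, 2, 1).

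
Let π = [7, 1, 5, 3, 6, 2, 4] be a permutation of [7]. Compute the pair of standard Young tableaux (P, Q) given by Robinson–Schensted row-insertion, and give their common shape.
P = [1, 2, 4] / [3, 6] / [5] / [7];  Q = [1, 3, 5] / [2, 7] / [4] / [6];  common shape = (3, 2, 1, 1)

Row-insert the values π_1, π_2, … into P one at a time, bumping the leftmost entry strictly greater than the inserted value down to the next row. The recording tableau Q records, in position (i, j), the step at which that cell was added to P.
  Insert 7 (step 1): P = [7];  Q = [1]
  Insert 1 (step 2): P = [1] / [7];  Q = [1] / [2]
  Insert 5 (step 3): P = [1, 5] / [7];  Q = [1, 3] / [2]
  Insert 3 (step 4): P = [1, 3] / [5] / [7];  Q = [1, 3] / [2] / [4]
  Insert 6 (step 5): P = [1, 3, 6] / [5] / [7];  Q = [1, 3, 5] / [2] / [4]
  Insert 2 (step 6): P = [1, 2, 6] / [3] / [5] / [7];  Q = [1, 3, 5] / [2] / [4] / [6]
  Insert 4 (step 7): P = [1, 2, 4] / [3, 6] / [5] / [7];  Q = [1, 3, 5] / [2, 7] / [4] / [6]
Final shape: (3, 2, 1, 1).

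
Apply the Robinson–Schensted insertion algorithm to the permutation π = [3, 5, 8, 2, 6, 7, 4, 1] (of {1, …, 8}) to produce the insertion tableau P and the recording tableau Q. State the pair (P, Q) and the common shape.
P = [1, 4, 6, 7] / [2, 5] / [3] / [8];  Q = [1, 2, 3, 6] / [4, 5] / [7] / [8];  common shape = (4, 2, 1, 1)

Row-insert the values π_1, π_2, … into P one at a time, bumping the leftmost entry strictly greater than the inserted value down to the next row. The recording tableau Q records, in position (i, j), the step at which that cell was added to P.
  Insert 3 (step 1): P = [3];  Q = [1]
  Insert 5 (step 2): P = [3, 5];  Q = [1, 2]
  Insert 8 (step 3): P = [3, 5, 8];  Q = [1, 2, 3]
  Insert 2 (step 4): P = [2, 5, 8] / [3];  Q = [1, 2, 3] / [4]
  Insert 6 (step 5): P = [2, 5, 6] / [3, 8];  Q = [1, 2, 3] / [4, 5]
  Insert 7 (step 6): P = [2, 5, 6, 7] / [3, 8];  Q = [1, 2, 3, 6] / [4, 5]
  Insert 4 (step 7): P = [2, 4, 6, 7] / [3, 5] / [8];  Q = [1, 2, 3, 6] / [4, 5] / [7]
  Insert 1 (step 8): P = [1, 4, 6, 7] / [2, 5] / [3] / [8];  Q = [1, 2, 3, 6] / [4, 5] / [7] / [8]
Final shape: (4, 2, 1, 1).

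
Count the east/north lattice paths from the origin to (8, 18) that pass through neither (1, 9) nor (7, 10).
Number of paths = 1273473

Inclusion–exclusion. Total paths: C(26, 8) = 1562275. Through P₁: C(10, 1)·C(16, 7) = 114400. Through P₂: C(17, 7)·C(9, 1) = 175032. Since P₁ is strictly southwest of P₂, a monotone path through both must visit P₁ then P₂; paths through both = C(10, 1)·C(7, 6)·C(9, 1) = 630. Avoid both = 1562275 − 114400 − 175032 + 630 = 1273473.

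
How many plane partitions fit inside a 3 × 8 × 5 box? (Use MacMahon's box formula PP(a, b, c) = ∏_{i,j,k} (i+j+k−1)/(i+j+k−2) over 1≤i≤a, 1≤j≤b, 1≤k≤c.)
PP(3, 8, 5) = 61408347

Evaluate the triple product over i = 1..3, j = 1..8, k = 1..5. The factors are (2/1) · (3/2) · (4/3) · (5/4) · (6/5) · (3/2) · (4/3) · (5/4) · … (120 factors total). The numerators and denominators telescope so the product is an integer; carrying out the multiplication exactly gives PP(3, 8, 5) = 61408347.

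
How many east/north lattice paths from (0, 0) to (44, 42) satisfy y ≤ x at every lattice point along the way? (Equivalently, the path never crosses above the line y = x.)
Number of paths = 432446640387911341427340

By the reflection principle (André's argument), the number of monotone paths to (44, 42) with n ≤ m that never go above y = x is C(86, 44) − C(86, 45) = 6486699605818670121410100 − 6054252965430758779982760 = 432446640387911341427340.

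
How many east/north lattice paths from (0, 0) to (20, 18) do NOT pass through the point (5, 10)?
Number of paths = 32105587668

Total paths from (0, 0) to (20, 18): C(38, 20) = 33578000610. Paths through (5, 10): (paths (0, 0) → (5, 10)) × (paths (5, 10) → (20, 18)) = C(15, 5) · C(23, 15) = 3003 · 490314 = 1472412942. Avoidance count = 33578000610 − 1472412942 = 32105587668.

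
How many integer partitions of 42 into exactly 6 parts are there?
p(42, 6 parts) = 2432

Partitions of n into exactly k parts are in bijection with partitions of n − k into at most k parts (subtract 1 from each part). So p(42, exactly 6) = p(36, parts ≤ 6). Computing via the recurrence p(m, j) = p(m, j−1) + p(m−j, j) gives 2432.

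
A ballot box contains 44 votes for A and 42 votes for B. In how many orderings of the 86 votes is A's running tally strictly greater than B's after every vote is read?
Strict-lead orderings = 150853479205085351660700

Total orderings of the 86 votes with 44 for A: C(86, 44) = 6486699605818670121410100. By the Bertrand ballot formula (Cycle Lemma / reflection principle), the number of orderings in which A is strictly ahead of B throughout is (p − q)/(p + q) · C(p + q, p) = (44 − 42)/(44 + 42) · 6486699605818670121410100 = 150853479205085351660700.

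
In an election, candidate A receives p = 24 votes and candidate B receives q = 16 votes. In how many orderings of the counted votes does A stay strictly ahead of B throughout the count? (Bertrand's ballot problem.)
Strict-lead orderings = 12570420330

Total orderings of the 40 votes with 24 for A: C(40, 24) = 62852101650. By the Bertrand ballot formula (Cycle Lemma / reflection principle), the number of orderings in which A is strictly ahead of B throughout is (p − q)/(p + q) · C(p + q, p) = (24 − 16)/(24 + 16) · 62852101650 = 12570420330.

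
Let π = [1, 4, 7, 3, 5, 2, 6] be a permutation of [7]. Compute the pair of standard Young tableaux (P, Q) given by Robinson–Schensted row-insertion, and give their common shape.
P = [1, 2, 5, 6] / [3, 7] / [4];  Q = [1, 2, 3, 7] / [4, 5] / [6];  common shape = (4, 2, 1)

Row-insert the values π_1, π_2, … into P one at a time, bumping the leftmost entry strictly greater than the inserted value down to the next row. The recording tableau Q records, in position (i, j), the step at which that cell was added to P.
  Insert 1 (step 1): P = [1];  Q = [1]
  Insert 4 (step 2): P = [1, 4];  Q = [1, 2]
  Insert 7 (step 3): P = [1, 4, 7];  Q = [1, 2, 3]
  Insert 3 (step 4): P = [1, 3, 7] / [4];  Q = [1, 2, 3] / [4]
  Insert 5 (step 5): P = [1, 3, 5] / [4, 7];  Q = [1, 2, 3] / [4, 5]
  Insert 2 (step 6): P = [1, 2, 5] / [3, 7] / [4];  Q = [1, 2, 3] / [4, 5] / [6]
  Insert 6 (step 7): P = [1, 2, 5, 6] / [3, 7] / [4];  Q = [1, 2, 3, 7] / [4, 5] / [6]
Final shape: (4, 2, 1).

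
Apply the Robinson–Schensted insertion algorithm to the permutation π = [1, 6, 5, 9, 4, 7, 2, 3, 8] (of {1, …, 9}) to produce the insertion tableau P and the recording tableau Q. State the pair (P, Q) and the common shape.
P = [1, 2, 3, 8] / [4, 7] / [5, 9] / [6];  Q = [1, 2, 4, 9] / [3, 6] / [5, 8] / [7];  common shape = (4, 2, 2, 1)

Row-insert the values π_1, π_2, … into P one at a time, bumping the leftmost entry strictly greater than the inserted value down to the next row. The recording tableau Q records, in position (i, j), the step at which that cell was added to P.
  Insert 1 (step 1): P = [1];  Q = [1]
  Insert 6 (step 2): P = [1, 6];  Q = [1, 2]
  Insert 5 (step 3): P = [1, 5] / [6];  Q = [1, 2] / [3]
  Insert 9 (step 4): P = [1, 5, 9] / [6];  Q = [1, 2, 4] / [3]
  Insert 4 (step 5): P = [1, 4, 9] / [5] / [6];  Q = [1, 2, 4] / [3] / [5]
  Insert 7 (step 6): P = [1, 4, 7] / [5, 9] / [6];  Q = [1, 2, 4] / [3, 6] / [5]
  Insert 2 (step 7): P = [1, 2, 7] / [4, 9] / [5] / [6];  Q = [1, 2, 4] / [3, 6] / [5] / [7]
  Insert 3 (step 8): P = [1, 2, 3] / [4, 7] / [5, 9] / [6];  Q = [1, 2, 4] / [3, 6] / [5, 8] / [7]
  Insert 8 (step 9): P = [1, 2, 3, 8] / [4, 7] / [5, 9] / [6];  Q = [1, 2, 4, 9] / [3, 6] / [5, 8] / [7]
Final shape: (4, 2, 2, 1).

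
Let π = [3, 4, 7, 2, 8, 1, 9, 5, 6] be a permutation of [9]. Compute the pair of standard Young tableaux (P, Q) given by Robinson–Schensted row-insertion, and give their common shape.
P = [1, 4, 5, 6, 9] / [2, 7, 8] / [3];  Q = [1, 2, 3, 5, 7] / [4, 8, 9] / [6];  common shape = (5, 3, 1)

Row-insert the values π_1, π_2, … into P one at a time, bumping the leftmost entry strictly greater than the inserted value down to the next row. The recording tableau Q records, in position (i, j), the step at which that cell was added to P.
  Insert 3 (step 1): P = [3];  Q = [1]
  Insert 4 (step 2): P = [3, 4];  Q = [1, 2]
  Insert 7 (step 3): P = [3, 4, 7];  Q = [1, 2, 3]
  Insert 2 (step 4): P = [2, 4, 7] / [3];  Q = [1, 2, 3] / [4]
  Insert 8 (step 5): P = [2, 4, 7, 8] / [3];  Q = [1, 2, 3, 5] / [4]
  Insert 1 (step 6): P = [1, 4, 7, 8] / [2] / [3];  Q = [1, 2, 3, 5] / [4] / [6]
  Insert 9 (step 7): P = [1, 4, 7, 8, 9] / [2] / [3];  Q = [1, 2, 3, 5, 7] / [4] / [6]
  Insert 5 (step 8): P = [1, 4, 5, 8, 9] / [2, 7] / [3];  Q = [1, 2, 3, 5, 7] / [4, 8] / [6]
  Insert 6 (step 9): P = [1, 4, 5, 6, 9] / [2, 7, 8] / [3];  Q = [1, 2, 3, 5, 7] / [4, 8, 9] / [6]
Final shape: (5, 3, 1).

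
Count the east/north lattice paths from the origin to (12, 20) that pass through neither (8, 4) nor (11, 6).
Number of paths = 223283175

Inclusion–exclusion. Total paths: C(32, 12) = 225792840. Through P₁: C(12, 8)·C(20, 4) = 2398275. Through P₂: C(17, 11)·C(15, 1) = 185640. Since P₁ is strictly southwest of P₂, a monotone path through both must visit P₁ then P₂; paths through both = C(12, 8)·C(5, 3)·C(15, 1) = 74250. Avoid both = 225792840 − 2398275 − 185640 + 74250 = 223283175.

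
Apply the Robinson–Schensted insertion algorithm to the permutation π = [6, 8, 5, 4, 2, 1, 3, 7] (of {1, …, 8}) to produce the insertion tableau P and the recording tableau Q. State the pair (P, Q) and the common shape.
P = [1, 3, 7] / [2, 8] / [4] / [5] / [6];  Q = [1, 2, 8] / [3, 7] / [4] / [5] / [6];  common shape = (3, 2, 1, 1, 1)

Row-insert the values π_1, π_2, … into P one at a time, bumping the leftmost entry strictly greater than the inserted value down to the next row. The recording tableau Q records, in position (i, j), the step at which that cell was added to P.
  Insert 6 (step 1): P = [6];  Q = [1]
  Insert 8 (step 2): P = [6, 8];  Q = [1, 2]
  Insert 5 (step 3): P = [5, 8] / [6];  Q = [1, 2] / [3]
  Insert 4 (step 4): P = [4, 8] / [5] / [6];  Q = [1, 2] / [3] / [4]
  Insert 2 (step 5): P = [2, 8] / [4] / [5] / [6];  Q = [1, 2] / [3] / [4] / [5]
  Insert 1 (step 6): P = [1, 8] / [2] / [4] / [5] / [6];  Q = [1, 2] / [3] / [4] / [5] / [6]
  Insert 3 (step 7): P = [1, 3] / [2, 8] / [4] / [5] / [6];  Q = [1, 2] / [3, 7] / [4] / [5] / [6]
  Insert 7 (step 8): P = [1, 3, 7] / [2, 8] / [4] / [5] / [6];  Q = [1, 2, 8] / [3, 7] / [4] / [5] / [6]
Final shape: (3, 2, 1, 1, 1).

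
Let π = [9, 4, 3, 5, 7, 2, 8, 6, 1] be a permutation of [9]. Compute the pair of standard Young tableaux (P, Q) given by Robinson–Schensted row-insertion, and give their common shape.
P = [1, 5, 6, 8] / [2, 7] / [3] / [4] / [9];  Q = [1, 4, 5, 7] / [2, 8] / [3] / [6] / [9];  common shape = (4, 2, 1, 1, 1)

Row-insert the values π_1, π_2, … into P one at a time, bumping the leftmost entry strictly greater than the inserted value down to the next row. The recording tableau Q records, in position (i, j), the step at which that cell was added to P.
  Insert 9 (step 1): P = [9];  Q = [1]
  Insert 4 (step 2): P = [4] / [9];  Q = [1] / [2]
  Insert 3 (step 3): P = [3] / [4] / [9];  Q = [1] / [2] / [3]
  Insert 5 (step 4): P = [3, 5] / [4] / [9];  Q = [1, 4] / [2] / [3]
  Insert 7 (step 5): P = [3, 5, 7] / [4] / [9];  Q = [1, 4, 5] / [2] / [3]
  Insert 2 (step 6): P = [2, 5, 7] / [3] / [4] / [9];  Q = [1, 4, 5] / [2] / [3] / [6]
  Insert 8 (step 7): P = [2, 5, 7, 8] / [3] / [4] / [9];  Q = [1, 4, 5, 7] / [2] / [3] / [6]
  Insert 6 (step 8): P = [2, 5, 6, 8] / [3, 7] / [4] / [9];  Q = [1, 4, 5, 7] / [2, 8] / [3] / [6]
  Insert 1 (step 9): P = [1, 5, 6, 8] / [2, 7] / [3] / [4] / [9];  Q = [1, 4, 5, 7] / [2, 8] / [3] / [6] / [9]
Final shape: (4, 2, 1, 1, 1).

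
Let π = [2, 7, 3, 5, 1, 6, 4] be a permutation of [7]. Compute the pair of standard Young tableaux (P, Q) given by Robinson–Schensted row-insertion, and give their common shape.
P = [1, 3, 4, 6] / [2, 5] / [7];  Q = [1, 2, 4, 6] / [3, 7] / [5];  common shape = (4, 2, 1)

Row-insert the values π_1, π_2, … into P one at a time, bumping the leftmost entry strictly greater than the inserted value down to the next row. The recording tableau Q records, in position (i, j), the step at which that cell was added to P.
  Insert 2 (step 1): P = [2];  Q = [1]
  Insert 7 (step 2): P = [2, 7];  Q = [1, 2]
  Insert 3 (step 3): P = [2, 3] / [7];  Q = [1, 2] / [3]
  Insert 5 (step 4): P = [2, 3, 5] / [7];  Q = [1, 2, 4] / [3]
  Insert 1 (step 5): P = [1, 3, 5] / [2] / [7];  Q = [1, 2, 4] / [3] / [5]
  Insert 6 (step 6): P = [1, 3, 5, 6] / [2] / [7];  Q = [1, 2, 4, 6] / [3] / [5]
  Insert 4 (step 7): P = [1, 3, 4, 6] / [2, 5] / [7];  Q = [1, 2, 4, 6] / [3, 7] / [5]
Final shape: (4, 2, 1).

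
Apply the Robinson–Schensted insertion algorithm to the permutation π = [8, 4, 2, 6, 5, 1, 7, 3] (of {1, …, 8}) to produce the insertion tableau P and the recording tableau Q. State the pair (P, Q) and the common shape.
P = [1, 3, 7] / [2, 5] / [4, 6] / [8];  Q = [1, 4, 7] / [2, 5] / [3, 8] / [6];  common shape = (3, 2, 2, 1)

Row-insert the values π_1, π_2, … into P one at a time, bumping the leftmost entry strictly greater than the inserted value down to the next row. The recording tableau Q records, in position (i, j), the step at which that cell was added to P.
  Insert 8 (step 1): P = [8];  Q = [1]
  Insert 4 (step 2): P = [4] / [8];  Q = [1] / [2]
  Insert 2 (step 3): P = [2] / [4] / [8];  Q = [1] / [2] / [3]
  Insert 6 (step 4): P = [2, 6] / [4] / [8];  Q = [1, 4] / [2] / [3]
  Insert 5 (step 5): P = [2, 5] / [4, 6] / [8];  Q = [1, 4] / [2, 5] / [3]
  Insert 1 (step 6): P = [1, 5] / [2, 6] / [4] / [8];  Q = [1, 4] / [2, 5] / [3] / [6]
  Insert 7 (step 7): P = [1, 5, 7] / [2, 6] / [4] / [8];  Q = [1, 4, 7] / [2, 5] / [3] / [6]
  Insert 3 (step 8): P = [1, 3, 7] / [2, 5] / [4, 6] / [8];  Q = [1, 4, 7] / [2, 5] / [3, 8] / [6]
Final shape: (3, 2, 2, 1).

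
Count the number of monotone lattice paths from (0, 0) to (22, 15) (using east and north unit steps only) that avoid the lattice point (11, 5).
Number of paths = 7823536272

Total paths from (0, 0) to (22, 15): C(37, 22) = 9364199760. Paths through (11, 5): (paths (0, 0) → (11, 5)) × (paths (11, 5) → (22, 15)) = C(16, 11) · C(21, 11) = 4368 · 352716 = 1540663488. Avoidance count = 9364199760 − 1540663488 = 7823536272.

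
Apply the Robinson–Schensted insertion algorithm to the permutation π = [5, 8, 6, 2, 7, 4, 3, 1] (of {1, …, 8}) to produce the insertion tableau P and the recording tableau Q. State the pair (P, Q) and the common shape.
P = [1, 3, 7] / [2, 6] / [4] / [5] / [8];  Q = [1, 2, 5] / [3, 6] / [4] / [7] / [8];  common shape = (3, 2, 1, 1, 1)

Row-insert the values π_1, π_2, … into P one at a time, bumping the leftmost entry strictly greater than the inserted value down to the next row. The recording tableau Q records, in position (i, j), the step at which that cell was added to P.
  Insert 5 (step 1): P = [5];  Q = [1]
  Insert 8 (step 2): P = [5, 8];  Q = [1, 2]
  Insert 6 (step 3): P = [5, 6] / [8];  Q = [1, 2] / [3]
  Insert 2 (step 4): P = [2, 6] / [5] / [8];  Q = [1, 2] / [3] / [4]
  Insert 7 (step 5): P = [2, 6, 7] / [5] / [8];  Q = [1, 2, 5] / [3] / [4]
  Insert 4 (step 6): P = [2, 4, 7] / [5, 6] / [8];  Q = [1, 2, 5] / [3, 6] / [4]
  Insert 3 (step 7): P = [2, 3, 7] / [4, 6] / [5] / [8];  Q = [1, 2, 5] / [3, 6] / [4] / [7]
  Insert 1 (step 8): P = [1, 3, 7] / [2, 6] / [4] / [5] / [8];  Q = [1, 2, 5] / [3, 6] / [4] / [7] / [8]
Final shape: (3, 2, 1, 1, 1).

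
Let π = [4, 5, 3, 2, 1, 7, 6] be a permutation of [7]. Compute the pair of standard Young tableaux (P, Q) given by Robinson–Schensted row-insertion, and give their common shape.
P = [1, 5, 6] / [2, 7] / [3] / [4];  Q = [1, 2, 6] / [3, 7] / [4] / [5];  common shape = (3, 2, 1, 1)

Row-insert the values π_1, π_2, … into P one at a time, bumping the leftmost entry strictly greater than the inserted value down to the next row. The recording tableau Q records, in position (i, j), the step at which that cell was added to P.
  Insert 4 (step 1): P = [4];  Q = [1]
  Insert 5 (step 2): P = [4, 5];  Q = [1, 2]
  Insert 3 (step 3): P = [3, 5] / [4];  Q = [1, 2] / [3]
  Insert 2 (step 4): P = [2, 5] / [3] / [4];  Q = [1, 2] / [3] / [4]
  Insert 1 (step 5): P = [1, 5] / [2] / [3] / [4];  Q = [1, 2] / [3] / [4] / [5]
  Insert 7 (step 6): P = [1, 5, 7] / [2] / [3] / [4];  Q = [1, 2, 6] / [3] / [4] / [5]
  Insert 6 (step 7): P = [1, 5, 6] / [2, 7] / [3] / [4];  Q = [1, 2, 6] / [3, 7] / [4] / [5]
Final shape: (3, 2, 1, 1).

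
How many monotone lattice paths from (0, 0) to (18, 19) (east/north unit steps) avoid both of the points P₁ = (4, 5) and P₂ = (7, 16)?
Number of paths = 12545397648

Inclusion–exclusion. Total paths: C(37, 18) = 17672631900. Through P₁: C(9, 4)·C(28, 14) = 5054691600. Through P₂: C(23, 7)·C(14, 11) = 89237148. Since P₁ is strictly southwest of P₂, a monotone path through both must visit P₁ then P₂; paths through both = C(9, 4)·C(14, 3)·C(14, 11) = 16694496. Avoid both = 17672631900 − 5054691600 − 89237148 + 16694496 = 12545397648.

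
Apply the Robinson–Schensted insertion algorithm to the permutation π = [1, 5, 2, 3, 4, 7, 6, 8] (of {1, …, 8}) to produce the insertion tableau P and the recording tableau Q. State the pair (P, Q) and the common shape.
P = [1, 2, 3, 4, 6, 8] / [5, 7];  Q = [1, 2, 4, 5, 6, 8] / [3, 7];  common shape = (6, 2)

Row-insert the values π_1, π_2, … into P one at a time, bumping the leftmost entry strictly greater than the inserted value down to the next row. The recording tableau Q records, in position (i, j), the step at which that cell was added to P.
  Insert 1 (step 1): P = [1];  Q = [1]
  Insert 5 (step 2): P = [1, 5];  Q = [1, 2]
  Insert 2 (step 3): P = [1, 2] / [5];  Q = [1, 2] / [3]
  Insert 3 (step 4): P = [1, 2, 3] / [5];  Q = [1, 2, 4] / [3]
  Insert 4 (step 5): P = [1, 2, 3, 4] / [5];  Q = [1, 2, 4, 5] / [3]
  Insert 7 (step 6): P = [1, 2, 3, 4, 7] / [5];  Q = [1, 2, 4, 5, 6] / [3]
  Insert 6 (step 7): P = [1, 2, 3, 4, 6] / [5, 7];  Q = [1, 2, 4, 5, 6] / [3, 7]
  Insert 8 (step 8): P = [1, 2, 3, 4, 6, 8] / [5, 7];  Q = [1, 2, 4, 5, 6, 8] / [3, 7]
Final shape: (6, 2).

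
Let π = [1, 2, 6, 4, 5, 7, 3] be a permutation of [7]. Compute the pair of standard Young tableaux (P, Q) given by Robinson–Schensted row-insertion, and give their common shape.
P = [1, 2, 3, 5, 7] / [4] / [6];  Q = [1, 2, 3, 5, 6] / [4] / [7];  common shape = (5, 1, 1)

Row-insert the values π_1, π_2, … into P one at a time, bumping the leftmost entry strictly greater than the inserted value down to the next row. The recording tableau Q records, in position (i, j), the step at which that cell was added to P.
  Insert 1 (step 1): P = [1];  Q = [1]
  Insert 2 (step 2): P = [1, 2];  Q = [1, 2]
  Insert 6 (step 3): P = [1, 2, 6];  Q = [1, 2, 3]
  Insert 4 (step 4): P = [1, 2, 4] / [6];  Q = [1, 2, 3] / [4]
  Insert 5 (step 5): P = [1, 2, 4, 5] / [6];  Q = [1, 2, 3, 5] / [4]
  Insert 7 (step 6): P = [1, 2, 4, 5, 7] / [6];  Q = [1, 2, 3, 5, 6] / [4]
  Insert 3 (step 7): P = [1, 2, 3, 5, 7] / [4] / [6];  Q = [1, 2, 3, 5, 6] / [4] / [7]
Final shape: (5, 1, 1).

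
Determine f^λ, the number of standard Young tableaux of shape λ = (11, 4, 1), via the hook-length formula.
# SYT of shape (11, 4, 1) = 10752

Hook-length formula: f^λ = n! / Π hook(c), product over all cells c of the Young diagram. For λ = (11, 4, 1), n = 16 boxes. Hook lengths by row (left-to-right, top-to-bottom): [13, 11, 10, 9, 7, 6, 5, 4, 3, 2, 1]; [5, 3, 2, 1]; [1]. Product of hooks = 1945944000. So f^λ = 16! / 1945944000 = 20922789888000 / 1945944000 = 10752.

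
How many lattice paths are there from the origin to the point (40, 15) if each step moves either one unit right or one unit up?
Number of paths = 11899700525790

A monotone lattice path from (0, 0) to (40, 15) consists of 40 east steps and 15 north steps in some order, so it is determined by which 40 of the 55 steps are east. The count is C(55, 40) = 11899700525790.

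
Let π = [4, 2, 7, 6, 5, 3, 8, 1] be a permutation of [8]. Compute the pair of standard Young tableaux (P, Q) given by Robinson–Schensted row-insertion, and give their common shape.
P = [1, 3, 8] / [2, 5] / [4] / [6] / [7];  Q = [1, 3, 7] / [2, 4] / [5] / [6] / [8];  common shape = (3, 2, 1, 1, 1)

Row-insert the values π_1, π_2, … into P one at a time, bumping the leftmost entry strictly greater than the inserted value down to the next row. The recording tableau Q records, in position (i, j), the step at which that cell was added to P.
  Insert 4 (step 1): P = [4];  Q = [1]
  Insert 2 (step 2): P = [2] / [4];  Q = [1] / [2]
  Insert 7 (step 3): P = [2, 7] / [4];  Q = [1, 3] / [2]
  Insert 6 (step 4): P = [2, 6] / [4, 7];  Q = [1, 3] / [2, 4]
  Insert 5 (step 5): P = [2, 5] / [4, 6] / [7];  Q = [1, 3] / [2, 4] / [5]
  Insert 3 (step 6): P = [2, 3] / [4, 5] / [6] / [7];  Q = [1, 3] / [2, 4] / [5] / [6]
  Insert 8 (step 7): P = [2, 3, 8] / [4, 5] / [6] / [7];  Q = [1, 3, 7] / [2, 4] / [5] / [6]
  Insert 1 (step 8): P = [1, 3, 8] / [2, 5] / [4] / [6] / [7];  Q = [1, 3, 7] / [2, 4] / [5] / [6] / [8]
Final shape: (3, 2, 1, 1, 1).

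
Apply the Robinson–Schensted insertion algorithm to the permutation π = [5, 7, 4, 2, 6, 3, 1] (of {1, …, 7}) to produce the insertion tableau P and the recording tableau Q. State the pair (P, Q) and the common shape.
P = [1, 3] / [2, 6] / [4, 7] / [5];  Q = [1, 2] / [3, 5] / [4, 6] / [7];  common shape = (2, 2, 2, 1)

Row-insert the values π_1, π_2, … into P one at a time, bumping the leftmost entry strictly greater than the inserted value down to the next row. The recording tableau Q records, in position (i, j), the step at which that cell was added to P.
  Insert 5 (step 1): P = [5];  Q = [1]
  Insert 7 (step 2): P = [5, 7];  Q = [1, 2]
  Insert 4 (step 3): P = [4, 7] / [5];  Q = [1, 2] / [3]
  Insert 2 (step 4): P = [2, 7] / [4] / [5];  Q = [1, 2] / [3] / [4]
  Insert 6 (step 5): P = [2, 6] / [4, 7] / [5];  Q = [1, 2] / [3, 5] / [4]
  Insert 3 (step 6): P = [2, 3] / [4, 6] / [5, 7];  Q = [1, 2] / [3, 5] / [4, 6]
  Insert 1 (step 7): P = [1, 3] / [2, 6] / [4, 7] / [5];  Q = [1, 2] / [3, 5] / [4, 6] / [7]
Final shape: (2, 2, 2, 1).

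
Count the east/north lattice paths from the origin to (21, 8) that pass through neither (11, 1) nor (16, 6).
Number of paths = 2555400

Inclusion–exclusion. Total paths: C(29, 21) = 4292145. Through P₁: C(12, 11)·C(17, 10) = 233376. Through P₂: C(22, 16)·C(7, 5) = 1566873. Since P₁ is strictly southwest of P₂, a monotone path through both must visit P₁ then P₂; paths through both = C(12, 11)·C(10, 5)·C(7, 5) = 63504. Avoid both = 4292145 − 233376 − 1566873 + 63504 = 2555400.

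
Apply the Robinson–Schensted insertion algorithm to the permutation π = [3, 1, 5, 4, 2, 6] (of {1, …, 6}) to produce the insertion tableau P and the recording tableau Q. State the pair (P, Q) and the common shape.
P = [1, 2, 6] / [3, 4] / [5];  Q = [1, 3, 6] / [2, 4] / [5];  common shape = (3, 2, 1)

Row-insert the values π_1, π_2, … into P one at a time, bumping the leftmost entry strictly greater than the inserted value down to the next row. The recording tableau Q records, in position (i, j), the step at which that cell was added to P.
  Insert 3 (step 1): P = [3];  Q = [1]
  Insert 1 (step 2): P = [1] / [3];  Q = [1] / [2]
  Insert 5 (step 3): P = [1, 5] / [3];  Q = [1, 3] / [2]
  Insert 4 (step 4): P = [1, 4] / [3, 5];  Q = [1, 3] / [2, 4]
  Insert 2 (step 5): P = [1, 2] / [3, 4] / [5];  Q = [1, 3] / [2, 4] / [5]
  Insert 6 (step 6): P = [1, 2, 6] / [3, 4] / [5];  Q = [1, 3, 6] / [2, 4] / [5]
Final shape: (3, 2, 1).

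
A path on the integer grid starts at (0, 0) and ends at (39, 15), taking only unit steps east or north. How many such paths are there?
Number of paths = 8654327655120

A monotone lattice path from (0, 0) to (39, 15) consists of 39 east steps and 15 north steps in some order, so it is determined by which 39 of the 54 steps are east. The count is C(54, 39) = 8654327655120.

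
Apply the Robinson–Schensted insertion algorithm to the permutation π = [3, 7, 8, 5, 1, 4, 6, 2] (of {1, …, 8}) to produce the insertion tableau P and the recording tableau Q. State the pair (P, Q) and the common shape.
P = [1, 2, 6] / [3, 4, 8] / [5] / [7];  Q = [1, 2, 3] / [4, 6, 7] / [5] / [8];  common shape = (3, 3, 1, 1)

Row-insert the values π_1, π_2, … into P one at a time, bumping the leftmost entry strictly greater than the inserted value down to the next row. The recording tableau Q records, in position (i, j), the step at which that cell was added to P.
  Insert 3 (step 1): P = [3];  Q = [1]
  Insert 7 (step 2): P = [3, 7];  Q = [1, 2]
  Insert 8 (step 3): P = [3, 7, 8];  Q = [1, 2, 3]
  Insert 5 (step 4): P = [3, 5, 8] / [7];  Q = [1, 2, 3] / [4]
  Insert 1 (step 5): P = [1, 5, 8] / [3] / [7];  Q = [1, 2, 3] / [4] / [5]
  Insert 4 (step 6): P = [1, 4, 8] / [3, 5] / [7];  Q = [1, 2, 3] / [4, 6] / [5]
  Insert 6 (step 7): P = [1, 4, 6] / [3, 5, 8] / [7];  Q = [1, 2, 3] / [4, 6, 7] / [5]
  Insert 2 (step 8): P = [1, 2, 6] / [3, 4, 8] / [5] / [7];  Q = [1, 2, 3] / [4, 6, 7] / [5] / [8]
Final shape: (3, 3, 1, 1).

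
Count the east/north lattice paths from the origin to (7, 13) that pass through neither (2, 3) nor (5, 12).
Number of paths = 35526

Inclusion–exclusion. Total paths: C(20, 7) = 77520. Through P₁: C(5, 2)·C(15, 5) = 30030. Through P₂: C(17, 5)·C(3, 2) = 18564. Since P₁ is strictly southwest of P₂, a monotone path through both must visit P₁ then P₂; paths through both = C(5, 2)·C(12, 3)·C(3, 2) = 6600. Avoid both = 77520 − 30030 − 18564 + 6600 = 35526.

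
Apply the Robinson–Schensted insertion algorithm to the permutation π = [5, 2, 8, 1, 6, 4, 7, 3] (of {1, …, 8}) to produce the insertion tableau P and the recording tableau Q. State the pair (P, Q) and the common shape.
P = [1, 3, 7] / [2, 4] / [5, 6] / [8];  Q = [1, 3, 7] / [2, 5] / [4, 6] / [8];  common shape = (3, 2, 2, 1)

Row-insert the values π_1, π_2, … into P one at a time, bumping the leftmost entry strictly greater than the inserted value down to the next row. The recording tableau Q records, in position (i, j), the step at which that cell was added to P.
  Insert 5 (step 1): P = [5];  Q = [1]
  Insert 2 (step 2): P = [2] / [5];  Q = [1] / [2]
  Insert 8 (step 3): P = [2, 8] / [5];  Q = [1, 3] / [2]
  Insert 1 (step 4): P = [1, 8] / [2] / [5];  Q = [1, 3] / [2] / [4]
  Insert 6 (step 5): P = [1, 6] / [2, 8] / [5];  Q = [1, 3] / [2, 5] / [4]
  Insert 4 (step 6): P = [1, 4] / [2, 6] / [5, 8];  Q = [1, 3] / [2, 5] / [4, 6]
  Insert 7 (step 7): P = [1, 4, 7] / [2, 6] / [5, 8];  Q = [1, 3, 7] / [2, 5] / [4, 6]
  Insert 3 (step 8): P = [1, 3, 7] / [2, 4] / [5, 6] / [8];  Q = [1, 3, 7] / [2, 5] / [4, 6] / [8]
Final shape: (3, 2, 2, 1).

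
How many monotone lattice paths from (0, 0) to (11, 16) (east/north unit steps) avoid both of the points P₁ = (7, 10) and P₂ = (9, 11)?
Number of paths = 6651879

Inclusion–exclusion. Total paths: C(27, 11) = 13037895. Through P₁: C(17, 7)·C(10, 4) = 4084080. Through P₂: C(20, 9)·C(7, 2) = 3527160. Since P₁ is strictly southwest of P₂, a monotone path through both must visit P₁ then P₂; paths through both = C(17, 7)·C(3, 2)·C(7, 2) = 1225224. Avoid both = 13037895 − 4084080 − 3527160 + 1225224 = 6651879.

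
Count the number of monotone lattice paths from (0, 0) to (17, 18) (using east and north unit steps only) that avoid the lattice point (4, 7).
Number of paths = 3713840130

Total paths from (0, 0) to (17, 18): C(35, 17) = 4537567650. Paths through (4, 7): (paths (0, 0) → (4, 7)) × (paths (4, 7) → (17, 18)) = C(11, 4) · C(24, 13) = 330 · 2496144 = 823727520. Avoidance count = 4537567650 − 823727520 = 3713840130.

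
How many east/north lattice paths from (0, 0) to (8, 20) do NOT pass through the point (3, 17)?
Number of paths = 3044265

Total paths from (0, 0) to (8, 20): C(28, 8) = 3108105. Paths through (3, 17): (paths (0, 0) → (3, 17)) × (paths (3, 17) → (8, 20)) = C(20, 3) · C(8, 5) = 1140 · 56 = 63840. Avoidance count = 3108105 − 63840 = 3044265.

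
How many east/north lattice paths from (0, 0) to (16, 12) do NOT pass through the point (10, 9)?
Number of paths = 22662003

Total paths from (0, 0) to (16, 12): C(28, 16) = 30421755. Paths through (10, 9): (paths (0, 0) → (10, 9)) × (paths (10, 9) → (16, 12)) = C(19, 10) · C(9, 6) = 92378 · 84 = 7759752. Avoidance count = 30421755 − 7759752 = 22662003.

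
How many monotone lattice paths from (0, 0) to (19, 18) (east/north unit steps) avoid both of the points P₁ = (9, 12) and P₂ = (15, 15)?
Number of paths = 10753881460

Inclusion–exclusion. Total paths: C(37, 19) = 17672631900. Through P₁: C(21, 9)·C(16, 10) = 2353791440. Through P₂: C(30, 15)·C(7, 4) = 5429113200. Since P₁ is strictly southwest of P₂, a monotone path through both must visit P₁ then P₂; paths through both = C(21, 9)·C(9, 6)·C(7, 4) = 864154200. Avoid both = 17672631900 − 2353791440 − 5429113200 + 864154200 = 10753881460.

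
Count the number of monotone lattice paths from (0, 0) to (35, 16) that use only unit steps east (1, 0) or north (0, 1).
Number of paths = 7174519270695

A monotone lattice path from (0, 0) to (35, 16) consists of 35 east steps and 16 north steps in some order, so it is determined by which 35 of the 51 steps are east. The count is C(51, 35) = 7174519270695.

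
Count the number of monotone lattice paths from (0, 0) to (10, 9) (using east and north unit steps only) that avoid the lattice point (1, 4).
Number of paths = 82368

Total paths from (0, 0) to (10, 9): C(19, 10) = 92378. Paths through (1, 4): (paths (0, 0) → (1, 4)) × (paths (1, 4) → (10, 9)) = C(5, 1) · C(14, 9) = 5 · 2002 = 10010. Avoidance count = 92378 − 10010 = 82368.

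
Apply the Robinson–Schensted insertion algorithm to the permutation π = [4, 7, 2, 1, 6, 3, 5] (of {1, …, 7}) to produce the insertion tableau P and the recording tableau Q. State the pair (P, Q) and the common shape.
P = [1, 3, 5] / [2, 6] / [4, 7];  Q = [1, 2, 7] / [3, 5] / [4, 6];  common shape = (3, 2, 2)

Row-insert the values π_1, π_2, … into P one at a time, bumping the leftmost entry strictly greater than the inserted value down to the next row. The recording tableau Q records, in position (i, j), the step at which that cell was added to P.
  Insert 4 (step 1): P = [4];  Q = [1]
  Insert 7 (step 2): P = [4, 7];  Q = [1, 2]
  Insert 2 (step 3): P = [2, 7] / [4];  Q = [1, 2] / [3]
  Insert 1 (step 4): P = [1, 7] / [2] / [4];  Q = [1, 2] / [3] / [4]
  Insert 6 (step 5): P = [1, 6] / [2, 7] / [4];  Q = [1, 2] / [3, 5] / [4]
  Insert 3 (step 6): P = [1, 3] / [2, 6] / [4, 7];  Q = [1, 2] / [3, 5] / [4, 6]
  Insert 5 (step 7): P = [1, 3, 5] / [2, 6] / [4, 7];  Q = [1, 2, 7] / [3, 5] / [4, 6]
Final shape: (3, 2, 2).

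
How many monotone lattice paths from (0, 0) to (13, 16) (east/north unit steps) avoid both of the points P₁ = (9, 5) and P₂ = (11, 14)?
Number of paths = 39047445

Inclusion–exclusion. Total paths: C(29, 13) = 67863915. Through P₁: C(14, 9)·C(15, 4) = 2732730. Through P₂: C(25, 11)·C(4, 2) = 26744400. Since P₁ is strictly southwest of P₂, a monotone path through both must visit P₁ then P₂; paths through both = C(14, 9)·C(11, 2)·C(4, 2) = 660660. Avoid both = 67863915 − 2732730 − 26744400 + 660660 = 39047445.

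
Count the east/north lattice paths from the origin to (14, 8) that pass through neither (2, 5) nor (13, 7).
Number of paths = 158451

Inclusion–exclusion. Total paths: C(22, 14) = 319770. Through P₁: C(7, 2)·C(15, 12) = 9555. Through P₂: C(20, 13)·C(2, 1) = 155040. Since P₁ is strictly southwest of P₂, a monotone path through both must visit P₁ then P₂; paths through both = C(7, 2)·C(13, 11)·C(2, 1) = 3276. Avoid both = 319770 − 9555 − 155040 + 3276 = 158451.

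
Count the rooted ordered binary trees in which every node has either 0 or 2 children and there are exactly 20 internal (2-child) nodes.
C_20 = 6564120420

These full binary trees are counted by the Catalan number C_n = (1/(n + 1)) · C(2n, n). For n = 20: C_20 = (1/21) · C(40, 20) = 137846528820/21 = 6564120420.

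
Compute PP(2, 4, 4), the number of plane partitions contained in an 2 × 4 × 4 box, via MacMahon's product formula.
PP(2, 4, 4) = 1764

Evaluate the triple product over i = 1..2, j = 1..4, k = 1..4. The factors are (2/1) · (3/2) · (4/3) · (5/4) · (3/2) · (4/3) · (5/4) · (6/5) · … (32 factors total). The numerators and denominators telescope so the product is an integer; carrying out the multiplication exactly gives PP(2, 4, 4) = 1764.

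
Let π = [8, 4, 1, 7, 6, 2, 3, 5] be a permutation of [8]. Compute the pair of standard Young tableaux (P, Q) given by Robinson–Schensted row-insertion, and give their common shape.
P = [1, 2, 3, 5] / [4, 6] / [7] / [8];  Q = [1, 4, 7, 8] / [2, 5] / [3] / [6];  common shape = (4, 2, 1, 1)

Row-insert the values π_1, π_2, … into P one at a time, bumping the leftmost entry strictly greater than the inserted value down to the next row. The recording tableau Q records, in position (i, j), the step at which that cell was added to P.
  Insert 8 (step 1): P = [8];  Q = [1]
  Insert 4 (step 2): P = [4] / [8];  Q = [1] / [2]
  Insert 1 (step 3): P = [1] / [4] / [8];  Q = [1] / [2] / [3]
  Insert 7 (step 4): P = [1, 7] / [4] / [8];  Q = [1, 4] / [2] / [3]
  Insert 6 (step 5): P = [1, 6] / [4, 7] / [8];  Q = [1, 4] / [2, 5] / [3]
  Insert 2 (step 6): P = [1, 2] / [4, 6] / [7] / [8];  Q = [1, 4] / [2, 5] / [3] / [6]
  Insert 3 (step 7): P = [1, 2, 3] / [4, 6] / [7] / [8];  Q = [1, 4, 7] / [2, 5] / [3] / [6]
  Insert 5 (step 8): P = [1, 2, 3, 5] / [4, 6] / [7] / [8];  Q = [1, 4, 7, 8] / [2, 5] / [3] / [6]
Final shape: (4, 2, 1, 1).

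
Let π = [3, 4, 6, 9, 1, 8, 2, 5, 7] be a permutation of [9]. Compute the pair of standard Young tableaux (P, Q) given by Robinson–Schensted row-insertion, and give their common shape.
P = [1, 2, 5, 7] / [3, 4, 6, 8] / [9];  Q = [1, 2, 3, 4] / [5, 6, 8, 9] / [7];  common shape = (4, 4, 1)

Row-insert the values π_1, π_2, … into P one at a time, bumping the leftmost entry strictly greater than the inserted value down to the next row. The recording tableau Q records, in position (i, j), the step at which that cell was added to P.
  Insert 3 (step 1): P = [3];  Q = [1]
  Insert 4 (step 2): P = [3, 4];  Q = [1, 2]
  Insert 6 (step 3): P = [3, 4, 6];  Q = [1, 2, 3]
  Insert 9 (step 4): P = [3, 4, 6, 9];  Q = [1, 2, 3, 4]
  Insert 1 (step 5): P = [1, 4, 6, 9] / [3];  Q = [1, 2, 3, 4] / [5]
  Insert 8 (step 6): P = [1, 4, 6, 8] / [3, 9];  Q = [1, 2, 3, 4] / [5, 6]
  Insert 2 (step 7): P = [1, 2, 6, 8] / [3, 4] / [9];  Q = [1, 2, 3, 4] / [5, 6] / [7]
  Insert 5 (step 8): P = [1, 2, 5, 8] / [3, 4, 6] / [9];  Q = [1, 2, 3, 4] / [5, 6, 8] / [7]
  Insert 7 (step 9): P = [1, 2, 5, 7] / [3, 4, 6, 8] / [9];  Q = [1, 2, 3, 4] / [5, 6, 8, 9] / [7]
Final shape: (4, 4, 1).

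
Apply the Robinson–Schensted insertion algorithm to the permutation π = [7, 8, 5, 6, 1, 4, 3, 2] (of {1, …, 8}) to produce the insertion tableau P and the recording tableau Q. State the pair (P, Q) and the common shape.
P = [1, 2] / [3, 6] / [4, 8] / [5] / [7];  Q = [1, 2] / [3, 4] / [5, 6] / [7] / [8];  common shape = (2, 2, 2, 1, 1)

Row-insert the values π_1, π_2, … into P one at a time, bumping the leftmost entry strictly greater than the inserted value down to the next row. The recording tableau Q records, in position (i, j), the step at which that cell was added to P.
  Insert 7 (step 1): P = [7];  Q = [1]
  Insert 8 (step 2): P = [7, 8];  Q = [1, 2]
  Insert 5 (step 3): P = [5, 8] / [7];  Q = [1, 2] / [3]
  Insert 6 (step 4): P = [5, 6] / [7, 8];  Q = [1, 2] / [3, 4]
  Insert 1 (step 5): P = [1, 6] / [5, 8] / [7];  Q = [1, 2] / [3, 4] / [5]
  Insert 4 (step 6): P = [1, 4] / [5, 6] / [7, 8];  Q = [1, 2] / [3, 4] / [5, 6]
  Insert 3 (step 7): P = [1, 3] / [4, 6] / [5, 8] / [7];  Q = [1, 2] / [3, 4] / [5, 6] / [7]
  Insert 2 (step 8): P = [1, 2] / [3, 6] / [4, 8] / [5] / [7];  Q = [1, 2] / [3, 4] / [5, 6] / [7] / [8]
Final shape: (2, 2, 2, 1, 1).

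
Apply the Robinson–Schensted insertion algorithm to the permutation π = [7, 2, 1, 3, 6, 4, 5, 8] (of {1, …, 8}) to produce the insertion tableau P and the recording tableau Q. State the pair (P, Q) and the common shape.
P = [1, 3, 4, 5, 8] / [2, 6] / [7];  Q = [1, 4, 5, 7, 8] / [2, 6] / [3];  common shape = (5, 2, 1)

Row-insert the values π_1, π_2, … into P one at a time, bumping the leftmost entry strictly greater than the inserted value down to the next row. The recording tableau Q records, in position (i, j), the step at which that cell was added to P.
  Insert 7 (step 1): P = [7];  Q = [1]
  Insert 2 (step 2): P = [2] / [7];  Q = [1] / [2]
  Insert 1 (step 3): P = [1] / [2] / [7];  Q = [1] / [2] / [3]
  Insert 3 (step 4): P = [1, 3] / [2] / [7];  Q = [1, 4] / [2] / [3]
  Insert 6 (step 5): P = [1, 3, 6] / [2] / [7];  Q = [1, 4, 5] / [2] / [3]
  Insert 4 (step 6): P = [1, 3, 4] / [2, 6] / [7];  Q = [1, 4, 5] / [2, 6] / [3]
  Insert 5 (step 7): P = [1, 3, 4, 5] / [2, 6] / [7];  Q = [1, 4, 5, 7] / [2, 6] / [3]
  Insert 8 (step 8): P = [1, 3, 4, 5, 8] / [2, 6] / [7];  Q = [1, 4, 5, 7, 8] / [2, 6] / [3]
Final shape: (5, 2, 1).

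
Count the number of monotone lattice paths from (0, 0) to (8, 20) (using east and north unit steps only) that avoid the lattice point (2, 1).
Number of paths = 2576805

Total paths from (0, 0) to (8, 20): C(28, 8) = 3108105. Paths through (2, 1): (paths (0, 0) → (2, 1)) × (paths (2, 1) → (8, 20)) = C(3, 2) · C(25, 6) = 3 · 177100 = 531300. Avoidance count = 3108105 − 531300 = 2576805.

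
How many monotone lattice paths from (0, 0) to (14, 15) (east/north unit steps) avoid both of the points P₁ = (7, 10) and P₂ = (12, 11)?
Number of paths = 43625094

Inclusion–exclusion. Total paths: C(29, 14) = 77558760. Through P₁: C(17, 7)·C(12, 7) = 15402816. Through P₂: C(23, 12)·C(6, 2) = 20281170. Since P₁ is strictly southwest of P₂, a monotone path through both must visit P₁ then P₂; paths through both = C(17, 7)·C(6, 5)·C(6, 2) = 1750320. Avoid both = 77558760 − 15402816 − 20281170 + 1750320 = 43625094.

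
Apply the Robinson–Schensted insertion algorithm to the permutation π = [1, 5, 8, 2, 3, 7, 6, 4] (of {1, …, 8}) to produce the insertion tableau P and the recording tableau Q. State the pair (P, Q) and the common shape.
P = [1, 2, 3, 4] / [5, 6] / [7] / [8];  Q = [1, 2, 3, 6] / [4, 5] / [7] / [8];  common shape = (4, 2, 1, 1)

Row-insert the values π_1, π_2, … into P one at a time, bumping the leftmost entry strictly greater than the inserted value down to the next row. The recording tableau Q records, in position (i, j), the step at which that cell was added to P.
  Insert 1 (step 1): P = [1];  Q = [1]
  Insert 5 (step 2): P = [1, 5];  Q = [1, 2]
  Insert 8 (step 3): P = [1, 5, 8];  Q = [1, 2, 3]
  Insert 2 (step 4): P = [1, 2, 8] / [5];  Q = [1, 2, 3] / [4]
  Insert 3 (step 5): P = [1, 2, 3] / [5, 8];  Q = [1, 2, 3] / [4, 5]
  Insert 7 (step 6): P = [1, 2, 3, 7] / [5, 8];  Q = [1, 2, 3, 6] / [4, 5]
  Insert 6 (step 7): P = [1, 2, 3, 6] / [5, 7] / [8];  Q = [1, 2, 3, 6] / [4, 5] / [7]
  Insert 4 (step 8): P = [1, 2, 3, 4] / [5, 6] / [7] / [8];  Q = [1, 2, 3, 6] / [4, 5] / [7] / [8]
Final shape: (4, 2, 1, 1).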